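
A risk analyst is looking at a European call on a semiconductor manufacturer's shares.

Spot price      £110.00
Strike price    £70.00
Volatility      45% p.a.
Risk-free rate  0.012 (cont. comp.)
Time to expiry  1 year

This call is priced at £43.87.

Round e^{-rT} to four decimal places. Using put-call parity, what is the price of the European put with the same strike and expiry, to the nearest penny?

£3.04

exp(−rT) = exp(−0.012·1) = 0.9881
Put-call parity: C − P = S − K·e^(−rT) = 110 − 70·0.9881 = 110 − 69.1670 = 40.8330
P = C − (C − P) = 43.87 − (40.8330) = 3.0370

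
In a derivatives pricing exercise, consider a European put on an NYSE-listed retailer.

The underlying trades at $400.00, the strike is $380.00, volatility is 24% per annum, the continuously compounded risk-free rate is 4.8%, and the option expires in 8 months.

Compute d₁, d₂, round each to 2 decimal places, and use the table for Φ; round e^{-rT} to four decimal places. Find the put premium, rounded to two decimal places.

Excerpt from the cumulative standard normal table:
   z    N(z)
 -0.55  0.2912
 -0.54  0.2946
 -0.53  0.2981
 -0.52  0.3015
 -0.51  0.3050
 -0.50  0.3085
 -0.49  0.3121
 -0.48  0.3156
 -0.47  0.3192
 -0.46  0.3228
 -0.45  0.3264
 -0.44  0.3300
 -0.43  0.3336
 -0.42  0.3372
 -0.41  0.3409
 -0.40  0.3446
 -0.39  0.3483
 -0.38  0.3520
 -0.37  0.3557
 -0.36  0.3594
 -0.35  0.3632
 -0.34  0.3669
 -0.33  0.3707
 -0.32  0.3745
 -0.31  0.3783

$15.83

σ√T = 0.24·√0.6667 = 0.1960
d₁ = [ln(400/380) + (0.048 + 0.24²/2)·0.6667] / 0.1960 = [0.0513 + 0.0512] / 0.1960 = 0.5230 ⇒ 0.52
d₂ = d₁ − σ√T = 0.5230 − 0.1960 = 0.3271 ⇒ 0.33
e^(−rT) = e^(−0.048·0.6667) = 0.9685
N(−d₂) = N(-0.33) = 0.3707;  N(−d₁) = N(-0.52) = 0.3015
P = 380·0.9685·0.3707 − 400·0.3015 = 136.4287 − 120.6000 = 15.8287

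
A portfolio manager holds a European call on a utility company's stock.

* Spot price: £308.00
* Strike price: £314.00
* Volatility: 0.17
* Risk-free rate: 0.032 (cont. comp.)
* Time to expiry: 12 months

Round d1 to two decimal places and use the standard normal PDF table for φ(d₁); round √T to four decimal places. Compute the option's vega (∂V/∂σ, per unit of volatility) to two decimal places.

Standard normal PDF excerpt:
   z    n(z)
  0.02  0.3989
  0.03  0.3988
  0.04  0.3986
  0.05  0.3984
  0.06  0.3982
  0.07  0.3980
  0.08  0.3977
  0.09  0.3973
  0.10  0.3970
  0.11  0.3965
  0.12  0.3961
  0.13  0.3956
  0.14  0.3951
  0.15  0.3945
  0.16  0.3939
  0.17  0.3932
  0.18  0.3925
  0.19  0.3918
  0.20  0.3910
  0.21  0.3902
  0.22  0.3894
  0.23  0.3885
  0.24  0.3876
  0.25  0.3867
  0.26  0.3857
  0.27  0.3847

σ√T = 0.17·√1 = 0.1700
d₁ = [ln(308/314) + (0.032 + ½·0.17²)·1] / (σ√T) = (-0.0193 + 0.0465) / 0.1700 = 0.1597 ⇒ 0.16
√T = √1 = 1.0000
φ(d₁) = φ(0.16) = 0.3939
vega = S·φ(d₁)·√T = 308·0.3939·1.0000 = 121.3212
(Call and put vega coincide under Black-Scholes.)

121.32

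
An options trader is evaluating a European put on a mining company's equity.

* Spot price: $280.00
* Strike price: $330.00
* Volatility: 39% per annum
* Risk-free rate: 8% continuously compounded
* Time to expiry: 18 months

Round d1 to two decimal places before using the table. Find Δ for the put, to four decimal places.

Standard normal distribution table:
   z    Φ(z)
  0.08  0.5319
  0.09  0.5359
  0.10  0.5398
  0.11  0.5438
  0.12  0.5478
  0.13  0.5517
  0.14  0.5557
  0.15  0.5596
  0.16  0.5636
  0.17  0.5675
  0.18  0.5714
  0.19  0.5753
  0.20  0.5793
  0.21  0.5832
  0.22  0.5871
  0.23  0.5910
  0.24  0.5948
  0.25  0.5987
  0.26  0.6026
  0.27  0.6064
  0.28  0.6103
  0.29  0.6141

-0.4404

T = 1.5;  σ√T = 0.4777
ln(S/K) + (r + σ²/2)T = ln(280/330) + (0.08 + 0.39²/2)·1.5 = -0.1643 + 0.2341 = 0.0698
d₁ = 0.0698 / 0.4777 = 0.1461 which rounds to 0.15
N(d₁) = N(0.15) = 0.5596
Δ_put = N(d₁) − 1 = 0.5596 − 1 = -0.4404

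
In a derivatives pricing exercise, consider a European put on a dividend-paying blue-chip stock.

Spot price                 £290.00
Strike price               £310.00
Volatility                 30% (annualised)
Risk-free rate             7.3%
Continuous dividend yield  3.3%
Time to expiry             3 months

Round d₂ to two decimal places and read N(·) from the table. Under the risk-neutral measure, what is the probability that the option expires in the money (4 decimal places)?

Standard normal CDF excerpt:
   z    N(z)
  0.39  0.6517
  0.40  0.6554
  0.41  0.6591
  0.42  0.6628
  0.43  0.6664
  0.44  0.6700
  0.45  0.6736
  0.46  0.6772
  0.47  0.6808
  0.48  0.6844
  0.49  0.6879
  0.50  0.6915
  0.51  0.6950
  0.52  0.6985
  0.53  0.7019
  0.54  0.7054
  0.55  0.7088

T = 0.25;  σ√T = 0.1500
d₁ = [ln(290/310) + (0.073 − 0.033 + 0.3²/2)·0.25] / 0.1500 = [-0.0667 + 0.0212] / 0.1500 = -0.3029 which rounds to -0.30
d₂ = d₁ − σ√T = -0.3029 − 0.1500 = -0.4529 which rounds to -0.45
Pr(exercise) under Q = N(−d₂) = N(0.45) = 0.6736

0.6736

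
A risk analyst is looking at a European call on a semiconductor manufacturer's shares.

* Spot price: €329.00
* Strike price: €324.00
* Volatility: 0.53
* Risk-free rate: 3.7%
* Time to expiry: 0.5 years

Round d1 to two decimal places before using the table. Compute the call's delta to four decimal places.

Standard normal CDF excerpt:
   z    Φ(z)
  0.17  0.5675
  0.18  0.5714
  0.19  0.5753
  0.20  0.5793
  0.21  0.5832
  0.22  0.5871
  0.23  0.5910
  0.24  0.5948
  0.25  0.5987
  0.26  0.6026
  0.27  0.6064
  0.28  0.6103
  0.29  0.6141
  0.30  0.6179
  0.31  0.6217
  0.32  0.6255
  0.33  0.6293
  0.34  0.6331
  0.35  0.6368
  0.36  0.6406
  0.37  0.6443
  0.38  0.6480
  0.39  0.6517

0.6103

σ√T = 0.53 × 0.7071 = 0.3748
d₁ = [ln(329/324) + (0.037 + ½·0.53²)·0.5] / (σ√T) = (0.0153 + 0.0887) / 0.3748 = 0.2776 → 0.28
N(d₁) = N(0.28) = 0.6103
Δ_call = N(d₁) = 0.6103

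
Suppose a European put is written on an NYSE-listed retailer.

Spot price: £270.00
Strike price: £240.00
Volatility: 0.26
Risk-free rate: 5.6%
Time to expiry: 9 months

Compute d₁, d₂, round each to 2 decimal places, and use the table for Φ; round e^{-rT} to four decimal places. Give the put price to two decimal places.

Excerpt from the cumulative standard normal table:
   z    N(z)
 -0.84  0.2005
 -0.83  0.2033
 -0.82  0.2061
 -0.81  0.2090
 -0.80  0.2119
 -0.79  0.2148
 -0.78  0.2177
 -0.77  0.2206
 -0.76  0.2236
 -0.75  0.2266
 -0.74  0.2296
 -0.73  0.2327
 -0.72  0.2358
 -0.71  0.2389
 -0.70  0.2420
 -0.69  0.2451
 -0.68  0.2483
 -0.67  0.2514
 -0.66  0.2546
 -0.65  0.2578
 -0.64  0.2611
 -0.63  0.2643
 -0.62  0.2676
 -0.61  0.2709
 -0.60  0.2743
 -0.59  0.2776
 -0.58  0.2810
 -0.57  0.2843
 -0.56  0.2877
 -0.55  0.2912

σ√T = 0.26 × 0.8660 = 0.2252
d₁ = [ln(270/240) + (0.056 + 0.26²/2)·0.75] / 0.2252 = [0.1178 + 0.0674] / 0.2252 = 0.8222 which rounds to 0.82
d₂ = d₁ − σ√T = 0.8222 − 0.2252 = 0.5970 which rounds to 0.60
exp(−rT) = exp(−0.056·0.75) = 0.9589
N(−d₂) = N(-0.60) = 0.2743;  N(−d₁) = N(-0.82) = 0.2061
P = 240·0.9589·0.2743 − 270·0.2061 = 63.1263 − 55.6470 = 7.4793

£7.48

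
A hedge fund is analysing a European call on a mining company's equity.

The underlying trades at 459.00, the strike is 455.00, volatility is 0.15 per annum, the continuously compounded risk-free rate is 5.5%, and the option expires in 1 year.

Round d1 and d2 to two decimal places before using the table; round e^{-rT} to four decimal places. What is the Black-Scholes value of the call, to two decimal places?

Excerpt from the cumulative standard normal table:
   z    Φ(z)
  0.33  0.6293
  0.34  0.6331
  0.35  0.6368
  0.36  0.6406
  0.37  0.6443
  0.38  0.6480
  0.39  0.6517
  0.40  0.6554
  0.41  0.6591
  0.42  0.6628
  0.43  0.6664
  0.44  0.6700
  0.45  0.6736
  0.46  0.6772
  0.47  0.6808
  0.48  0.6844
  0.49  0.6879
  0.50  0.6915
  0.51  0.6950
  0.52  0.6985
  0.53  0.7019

T = 1;  σ√T = 0.1500
d₁ = [ln(459/455) + (0.055 + ½·0.15²)·1] / (σ√T) = (0.0088 + 0.0663) / 0.1500 = 0.5000 ⇒ 0.50
d₂ = 0.5000 − 0.1500 = 0.3500 ⇒ 0.35
e^(−rT) = e^(−0.055·1) = 0.9465
C = 459·N(0.50) − 455·0.9465·N(0.35) = 459·0.6915 − 455·0.9465·0.6368 = 317.3985 − 274.2427 = 43.1558

43.16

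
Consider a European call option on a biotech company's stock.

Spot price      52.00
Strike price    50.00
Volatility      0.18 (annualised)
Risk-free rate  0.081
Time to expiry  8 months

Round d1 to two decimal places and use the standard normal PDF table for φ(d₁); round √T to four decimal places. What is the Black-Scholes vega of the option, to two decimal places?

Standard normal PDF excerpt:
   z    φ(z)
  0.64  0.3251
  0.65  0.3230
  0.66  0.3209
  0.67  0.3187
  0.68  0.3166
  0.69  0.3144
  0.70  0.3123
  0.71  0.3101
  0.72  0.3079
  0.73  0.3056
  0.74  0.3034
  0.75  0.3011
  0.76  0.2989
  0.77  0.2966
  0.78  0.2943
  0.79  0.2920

T = 0.6667;  σ√T = 0.1470
d₁ = [ln(52/50) + (0.081 + 0.18²/2)·0.6667] / 0.1470 = [0.0392 + 0.0648] / 0.1470 = 0.7078 → 0.71
√T = √0.6667 = 0.8165
φ(d₁) = φ(0.71) = 0.3101
vega = S·φ(d₁)·√T = 52·0.3101·0.8165 = 13.1662

13.17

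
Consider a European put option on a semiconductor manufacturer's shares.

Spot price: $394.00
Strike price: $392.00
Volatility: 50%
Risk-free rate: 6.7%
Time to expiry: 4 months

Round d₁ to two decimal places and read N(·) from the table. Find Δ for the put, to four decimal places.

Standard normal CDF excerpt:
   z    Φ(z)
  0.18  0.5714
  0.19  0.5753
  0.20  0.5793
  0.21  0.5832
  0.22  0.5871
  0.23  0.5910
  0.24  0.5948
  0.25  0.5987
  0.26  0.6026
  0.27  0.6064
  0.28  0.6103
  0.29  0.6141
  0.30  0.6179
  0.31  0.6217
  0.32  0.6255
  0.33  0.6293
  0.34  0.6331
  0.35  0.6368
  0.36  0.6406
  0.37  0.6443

-0.4052

σ√T = 0.5 × 0.5774 = 0.2887
d₁ = [ln(394/392) + (0.067 + 0.5²/2)·0.3333] / 0.2887 = [0.0051 + 0.0640] / 0.2887 = 0.2393 → 0.24
N(d₁) = N(0.24) = 0.5948
Δ_put = N(d₁) − 1 = 0.5948 − 1 = -0.4052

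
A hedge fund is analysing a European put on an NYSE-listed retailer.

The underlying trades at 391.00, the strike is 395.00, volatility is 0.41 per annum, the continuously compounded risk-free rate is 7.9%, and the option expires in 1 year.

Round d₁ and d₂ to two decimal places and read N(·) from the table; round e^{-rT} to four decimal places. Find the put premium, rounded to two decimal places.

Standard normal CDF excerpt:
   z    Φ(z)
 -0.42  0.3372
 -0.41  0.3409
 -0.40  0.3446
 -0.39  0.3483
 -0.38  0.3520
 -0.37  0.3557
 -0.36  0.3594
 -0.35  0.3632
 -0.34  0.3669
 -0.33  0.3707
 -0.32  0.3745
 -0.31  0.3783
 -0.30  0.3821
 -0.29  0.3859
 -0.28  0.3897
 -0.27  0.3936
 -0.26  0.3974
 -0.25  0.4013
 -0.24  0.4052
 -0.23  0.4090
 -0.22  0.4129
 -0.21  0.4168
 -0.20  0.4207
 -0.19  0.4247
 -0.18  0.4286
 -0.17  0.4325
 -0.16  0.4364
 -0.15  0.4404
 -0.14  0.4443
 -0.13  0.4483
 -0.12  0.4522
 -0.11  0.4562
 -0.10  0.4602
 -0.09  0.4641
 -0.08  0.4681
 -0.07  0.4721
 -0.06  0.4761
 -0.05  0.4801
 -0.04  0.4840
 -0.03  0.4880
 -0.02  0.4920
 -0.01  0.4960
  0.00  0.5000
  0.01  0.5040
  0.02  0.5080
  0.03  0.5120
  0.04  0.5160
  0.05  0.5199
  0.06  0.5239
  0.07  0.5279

49.25

σ√T = 0.41·√1 = 0.4100
ln(S/K) + (r + σ²/2)T = ln(391/395) + (0.079 + 0.41²/2)·1 = -0.0102 + 0.1630 = 0.1529
d₁ = 0.1529 / 0.4100 = 0.3729 ⇒ 0.37
d₂ = d₁ − σ√T = 0.3729 − 0.4100 = -0.0371 ⇒ -0.04
exp(−rT) = exp(−0.079·1) = 0.9240
P = 395·0.9240·N(0.04) − 391·N(-0.37) = 395·0.9240·0.5160 − 391·0.3557 = 188.3297 − 139.0787 = 49.2510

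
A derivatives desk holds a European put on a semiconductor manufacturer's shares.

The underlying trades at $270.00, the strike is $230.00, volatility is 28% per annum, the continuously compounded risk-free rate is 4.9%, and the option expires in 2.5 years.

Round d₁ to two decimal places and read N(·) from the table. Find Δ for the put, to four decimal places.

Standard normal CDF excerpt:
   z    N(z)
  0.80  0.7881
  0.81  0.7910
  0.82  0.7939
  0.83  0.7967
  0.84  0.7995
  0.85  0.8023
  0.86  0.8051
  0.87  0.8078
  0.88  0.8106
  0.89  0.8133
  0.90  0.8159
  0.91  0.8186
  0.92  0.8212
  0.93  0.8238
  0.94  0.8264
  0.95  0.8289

-0.1949

σ√T = 0.28·√2.5 = 0.4427
d₁ = [ln(270/230) + (0.049 + 0.28²/2)·2.5] / 0.4427 = [0.1603 + 0.2205] / 0.4427 = 0.8602 ⇒ 0.86
N(d₁) = N(0.86) = 0.8051
Δ_put = N(d₁) − 1 = 0.8051 − 1 = -0.1949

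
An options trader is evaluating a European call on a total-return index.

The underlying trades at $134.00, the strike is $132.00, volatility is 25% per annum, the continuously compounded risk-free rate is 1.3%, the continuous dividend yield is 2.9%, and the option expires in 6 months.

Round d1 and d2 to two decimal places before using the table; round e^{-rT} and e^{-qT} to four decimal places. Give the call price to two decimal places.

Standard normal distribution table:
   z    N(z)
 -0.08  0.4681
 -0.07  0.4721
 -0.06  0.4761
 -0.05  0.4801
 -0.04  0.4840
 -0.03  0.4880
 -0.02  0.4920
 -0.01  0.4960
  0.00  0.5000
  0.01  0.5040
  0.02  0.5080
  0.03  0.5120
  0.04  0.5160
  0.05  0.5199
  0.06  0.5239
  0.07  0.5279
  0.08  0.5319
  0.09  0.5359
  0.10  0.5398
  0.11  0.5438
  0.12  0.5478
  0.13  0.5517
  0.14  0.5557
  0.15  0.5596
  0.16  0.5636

σ√T = 0.25·√0.5 = 0.1768
d₁ = [ln(134/132) + (0.013 − 0.029 + 0.25²/2)·0.5] / 0.1768 = [0.0150 + 0.0076] / 0.1768 = 0.1282 ≈ 0.13
d₂ = d₁ − σ√T = 0.1282 − 0.1768 = -0.0486 ≈ -0.05
exp(−qT) = exp(−0.029·0.5) = 0.9856;  exp(−rT) = exp(−0.013·0.5) = 0.9935
N(d₁) = N(0.13) = 0.5517;  N(d₂) = N(-0.05) = 0.4801
C = 134·0.9856·0.5517 − 132·0.9935·0.4801 = 72.8632 − 62.9613 = 9.9020

$9.90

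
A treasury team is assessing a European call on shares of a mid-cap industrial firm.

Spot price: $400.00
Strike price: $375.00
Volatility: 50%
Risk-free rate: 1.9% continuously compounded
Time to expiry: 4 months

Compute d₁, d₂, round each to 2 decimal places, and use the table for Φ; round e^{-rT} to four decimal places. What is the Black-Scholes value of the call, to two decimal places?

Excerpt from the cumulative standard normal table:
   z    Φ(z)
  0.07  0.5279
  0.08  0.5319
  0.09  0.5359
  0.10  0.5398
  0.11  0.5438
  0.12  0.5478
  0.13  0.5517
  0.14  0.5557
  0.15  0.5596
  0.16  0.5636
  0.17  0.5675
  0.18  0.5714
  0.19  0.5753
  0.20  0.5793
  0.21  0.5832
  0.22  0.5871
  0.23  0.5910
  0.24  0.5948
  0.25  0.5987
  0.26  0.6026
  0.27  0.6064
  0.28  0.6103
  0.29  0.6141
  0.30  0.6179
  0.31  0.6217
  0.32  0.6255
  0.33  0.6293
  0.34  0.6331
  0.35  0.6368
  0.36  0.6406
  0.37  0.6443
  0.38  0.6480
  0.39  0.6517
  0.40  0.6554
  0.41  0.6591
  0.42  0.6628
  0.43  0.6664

$59.53

T = 0.3333;  σ√T = 0.2887
ln(S/K) + (r + σ²/2)T = ln(400/375) + (0.019 + 0.5²/2)·0.3333 = 0.0645 + 0.0480 = 0.1125
d₁ = 0.1125 / 0.2887 = 0.3898 ⇒ 0.39
d₂ = d₁ − σ√T = 0.3898 − 0.2887 = 0.1012 ⇒ 0.10
e^(−rT) = e^(−0.019·0.3333) = 0.9937
C = 400·N(0.39) − 375·0.9937·N(0.10) = 400·0.6517 − 375·0.9937·0.5398 = 260.6800 − 201.1497 = 59.5303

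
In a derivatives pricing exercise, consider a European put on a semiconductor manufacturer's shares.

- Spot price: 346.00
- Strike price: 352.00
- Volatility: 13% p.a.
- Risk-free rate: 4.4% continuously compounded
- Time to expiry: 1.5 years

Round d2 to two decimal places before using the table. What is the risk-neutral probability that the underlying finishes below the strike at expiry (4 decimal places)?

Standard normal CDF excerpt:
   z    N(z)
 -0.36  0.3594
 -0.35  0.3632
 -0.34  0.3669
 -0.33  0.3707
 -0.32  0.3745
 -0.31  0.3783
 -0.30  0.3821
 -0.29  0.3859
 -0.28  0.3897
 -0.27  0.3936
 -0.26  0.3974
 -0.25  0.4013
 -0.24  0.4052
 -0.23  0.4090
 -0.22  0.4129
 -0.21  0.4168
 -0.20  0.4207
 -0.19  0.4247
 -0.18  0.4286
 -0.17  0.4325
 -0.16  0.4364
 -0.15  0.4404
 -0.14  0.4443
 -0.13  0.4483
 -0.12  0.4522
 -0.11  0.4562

σ√T = 0.13·√1.5 = 0.1592
d₁ = [ln(346/352) + (0.044 + 0.13²/2)·1.5] / 0.1592 = [-0.0172 + 0.0787] / 0.1592 = 0.3862 → 0.39
d₂ = d₁ − σ√T = 0.3862 − 0.1592 = 0.2269 → 0.23
Pr(exercise) under Q = N(−d₂) = N(-0.23) = 0.4090

0.4090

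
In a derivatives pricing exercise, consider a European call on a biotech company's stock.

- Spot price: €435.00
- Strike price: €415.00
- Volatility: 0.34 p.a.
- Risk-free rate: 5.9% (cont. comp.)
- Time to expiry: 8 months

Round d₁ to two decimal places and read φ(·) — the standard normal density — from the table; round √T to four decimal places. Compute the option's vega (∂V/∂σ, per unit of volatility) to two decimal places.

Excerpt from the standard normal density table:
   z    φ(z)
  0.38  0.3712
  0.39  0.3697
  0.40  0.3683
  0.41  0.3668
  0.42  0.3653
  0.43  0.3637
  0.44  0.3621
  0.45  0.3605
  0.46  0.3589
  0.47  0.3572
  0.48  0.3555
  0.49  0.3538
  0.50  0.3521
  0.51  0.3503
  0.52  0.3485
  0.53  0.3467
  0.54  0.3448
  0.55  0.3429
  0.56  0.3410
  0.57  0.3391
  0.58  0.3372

128.04

T = 0.6667;  σ√T = 0.2776
ln(S/K) + (r + σ²/2)T = ln(435/415) + (0.059 + 0.34²/2)·0.6667 = 0.0471 + 0.0779 = 0.1249
d₁ = 0.1249 / 0.2776 = 0.4500 which rounds to 0.45
√T = √0.6667 = 0.8165
φ(d₁) = φ(0.45) = 0.3605
vega = S·φ(d₁)·√T = 435·0.3605·0.8165 = 128.0415
(The put has the same vega.)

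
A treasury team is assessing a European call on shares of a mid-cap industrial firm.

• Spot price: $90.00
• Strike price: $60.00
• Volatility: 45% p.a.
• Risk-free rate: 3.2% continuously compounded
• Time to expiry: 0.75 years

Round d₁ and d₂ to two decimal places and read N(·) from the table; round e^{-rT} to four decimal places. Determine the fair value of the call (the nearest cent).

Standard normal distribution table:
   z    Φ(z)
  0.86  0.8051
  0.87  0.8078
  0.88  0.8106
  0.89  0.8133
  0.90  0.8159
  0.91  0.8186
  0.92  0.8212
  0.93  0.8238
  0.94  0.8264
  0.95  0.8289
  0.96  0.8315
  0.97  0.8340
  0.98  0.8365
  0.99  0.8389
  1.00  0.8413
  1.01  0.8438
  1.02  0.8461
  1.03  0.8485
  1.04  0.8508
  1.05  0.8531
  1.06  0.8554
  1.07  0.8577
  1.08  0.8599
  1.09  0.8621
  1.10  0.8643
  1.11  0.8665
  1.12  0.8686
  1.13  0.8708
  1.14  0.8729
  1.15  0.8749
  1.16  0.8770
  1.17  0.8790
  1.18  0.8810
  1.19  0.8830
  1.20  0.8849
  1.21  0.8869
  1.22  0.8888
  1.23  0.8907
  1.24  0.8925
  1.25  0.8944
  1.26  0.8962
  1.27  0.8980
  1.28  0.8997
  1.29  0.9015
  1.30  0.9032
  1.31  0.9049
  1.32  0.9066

σ√T = 0.45·√0.75 = 0.3897
ln(S/K) + (r + σ²/2)T = ln(90/60) + (0.032 + 0.45²/2)·0.75 = 0.4055 + 0.0999 = 0.5054
d₁ = 0.5054 / 0.3897 = 1.2969 which rounds to 1.30
d₂ = d₁ − σ√T = 1.2969 − 0.3897 = 0.9072 which rounds to 0.91
exp(−rT) = exp(−0.032·0.75) = 0.9763
N(d₁) = N(1.30) = 0.9032;  N(d₂) = N(0.91) = 0.8186
C = 90·0.9032 − 60·0.9763·0.8186 = 81.2880 − 47.9520 = 33.3360

$33.34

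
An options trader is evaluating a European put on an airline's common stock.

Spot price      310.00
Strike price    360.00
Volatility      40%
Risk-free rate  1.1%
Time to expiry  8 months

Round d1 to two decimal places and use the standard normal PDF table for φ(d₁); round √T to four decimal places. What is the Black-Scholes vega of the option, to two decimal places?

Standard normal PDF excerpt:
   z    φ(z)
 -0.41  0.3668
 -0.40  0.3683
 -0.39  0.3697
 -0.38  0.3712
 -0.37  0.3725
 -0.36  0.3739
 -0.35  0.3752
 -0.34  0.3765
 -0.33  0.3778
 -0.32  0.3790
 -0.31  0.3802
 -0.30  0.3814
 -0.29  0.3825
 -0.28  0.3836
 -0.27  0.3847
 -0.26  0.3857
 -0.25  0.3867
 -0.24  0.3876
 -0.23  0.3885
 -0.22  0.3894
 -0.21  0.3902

T = 0.6667;  σ√T = 0.3266
d₁ = [ln(310/360) + (0.011 + 0.4²/2)·0.6667] / 0.3266 = [-0.1495 + 0.0607] / 0.3266 = -0.2721 ⇒ -0.27
√T = √0.6667 = 0.8165
φ(d₁) = φ(-0.27) = 0.3847
vega = S·φ(d₁)·√T = 310·0.3847·0.8165 = 97.3733

97.37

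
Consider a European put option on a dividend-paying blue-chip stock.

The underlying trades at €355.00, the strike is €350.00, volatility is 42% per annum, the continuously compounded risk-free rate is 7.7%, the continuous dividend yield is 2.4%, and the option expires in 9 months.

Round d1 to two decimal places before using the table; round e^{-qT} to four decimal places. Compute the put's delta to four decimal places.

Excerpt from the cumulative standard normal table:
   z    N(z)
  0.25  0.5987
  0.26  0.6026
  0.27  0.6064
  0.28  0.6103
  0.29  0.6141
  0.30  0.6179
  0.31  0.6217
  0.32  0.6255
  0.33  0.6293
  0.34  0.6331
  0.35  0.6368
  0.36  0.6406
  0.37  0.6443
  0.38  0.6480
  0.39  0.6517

-0.3641

σ√T = 0.42·√0.75 = 0.3637
ln(S/K) + (r − q + σ²/2)T = ln(355/350) + (0.077 − 0.024 + 0.42²/2)·0.75 = 0.0142 + 0.1059 = 0.1201
d₁ = 0.1201 / 0.3637 = 0.3301 → 0.33
N(d₁) = N(0.33) = 0.6293
Δ_put = e^(−qT)·(N(d₁) − 1) = 0.9822·(0.6293 − 1) = -0.3641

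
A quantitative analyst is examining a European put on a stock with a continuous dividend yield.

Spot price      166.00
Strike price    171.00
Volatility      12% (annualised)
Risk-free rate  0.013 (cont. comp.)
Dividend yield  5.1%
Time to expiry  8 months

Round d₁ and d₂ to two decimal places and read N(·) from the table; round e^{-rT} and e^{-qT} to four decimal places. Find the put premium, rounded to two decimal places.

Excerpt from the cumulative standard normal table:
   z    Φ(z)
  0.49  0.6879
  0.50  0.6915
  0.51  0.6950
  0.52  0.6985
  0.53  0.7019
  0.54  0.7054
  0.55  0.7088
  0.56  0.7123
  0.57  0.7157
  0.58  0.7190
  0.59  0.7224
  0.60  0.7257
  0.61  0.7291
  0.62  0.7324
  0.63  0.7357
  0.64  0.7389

T = 0.6667;  σ√T = 0.0980
ln(S/K) + (r − q + σ²/2)T = ln(166/171) + (0.013 − 0.051 + 0.12²/2)·0.6667 = -0.0297 − 0.0205 = -0.0502
d₁ = -0.0502 / 0.0980 = -0.5124 → -0.51
d₂ = d₁ − σ√T = -0.5124 − 0.0980 = -0.6104 → -0.61
exp(−qT) = exp(−0.051·0.6667) = 0.9666;  exp(−rT) = exp(−0.013·0.6667) = 0.9914
P = 171·0.9914·N(0.61) − 166·0.9666·N(0.51) = 171·0.9914·0.7291 − 166·0.9666·0.6950 = 123.6039 − 111.5166 = 12.0872

12.09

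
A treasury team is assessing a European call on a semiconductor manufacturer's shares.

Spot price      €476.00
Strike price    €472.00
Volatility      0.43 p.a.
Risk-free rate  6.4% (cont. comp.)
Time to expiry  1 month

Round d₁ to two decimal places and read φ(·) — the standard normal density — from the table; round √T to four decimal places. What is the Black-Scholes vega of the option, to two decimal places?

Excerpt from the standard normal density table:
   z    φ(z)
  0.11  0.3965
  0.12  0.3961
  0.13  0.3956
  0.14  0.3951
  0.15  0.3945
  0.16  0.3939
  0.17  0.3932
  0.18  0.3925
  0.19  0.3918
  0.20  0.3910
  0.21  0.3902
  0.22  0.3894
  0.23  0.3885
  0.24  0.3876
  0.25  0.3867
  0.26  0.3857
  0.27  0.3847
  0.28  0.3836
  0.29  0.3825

T = 0.08333;  σ√T = 0.1241
d₁ = [ln(476/472) + (0.064 + ½·0.43²)·0.08333] / (σ√T) = (0.0084 + 0.0130) / 0.1241 = 0.1730 → 0.17
√T = √0.08333 = 0.2887
φ(d₁) = φ(0.17) = 0.3932
vega = S·φ(d₁)·√T = 476·0.3932·0.2887 = 54.0340

54.03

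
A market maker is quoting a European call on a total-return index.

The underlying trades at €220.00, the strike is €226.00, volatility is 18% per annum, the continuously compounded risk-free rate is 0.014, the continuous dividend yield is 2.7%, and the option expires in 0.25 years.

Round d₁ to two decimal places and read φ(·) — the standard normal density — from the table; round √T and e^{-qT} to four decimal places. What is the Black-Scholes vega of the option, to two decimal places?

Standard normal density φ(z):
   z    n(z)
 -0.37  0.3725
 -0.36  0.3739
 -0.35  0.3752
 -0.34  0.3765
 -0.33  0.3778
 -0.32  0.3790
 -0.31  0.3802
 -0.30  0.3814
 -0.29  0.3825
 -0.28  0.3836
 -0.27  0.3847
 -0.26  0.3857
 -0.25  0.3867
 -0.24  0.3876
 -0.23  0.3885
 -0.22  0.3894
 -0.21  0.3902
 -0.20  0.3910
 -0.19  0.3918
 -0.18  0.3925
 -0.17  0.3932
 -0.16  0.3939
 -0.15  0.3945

41.79

T = 0.25;  σ√T = 0.0900
d₁ = [ln(220/226) + (0.014 − 0.027 + ½·0.18²)·0.25] / (σ√T) = (-0.0269 + 0.0008) / 0.0900 = -0.2901 → -0.29
√T = √0.25 = 0.5000
φ(d₁) = φ(-0.29) = 0.3825
exp(−qT) = exp(−0.027·0.25) = 0.9933
vega = S·exp(−qT)·φ(d₁)·√T = 220·0.9933·0.3825·0.5000 = 41.7931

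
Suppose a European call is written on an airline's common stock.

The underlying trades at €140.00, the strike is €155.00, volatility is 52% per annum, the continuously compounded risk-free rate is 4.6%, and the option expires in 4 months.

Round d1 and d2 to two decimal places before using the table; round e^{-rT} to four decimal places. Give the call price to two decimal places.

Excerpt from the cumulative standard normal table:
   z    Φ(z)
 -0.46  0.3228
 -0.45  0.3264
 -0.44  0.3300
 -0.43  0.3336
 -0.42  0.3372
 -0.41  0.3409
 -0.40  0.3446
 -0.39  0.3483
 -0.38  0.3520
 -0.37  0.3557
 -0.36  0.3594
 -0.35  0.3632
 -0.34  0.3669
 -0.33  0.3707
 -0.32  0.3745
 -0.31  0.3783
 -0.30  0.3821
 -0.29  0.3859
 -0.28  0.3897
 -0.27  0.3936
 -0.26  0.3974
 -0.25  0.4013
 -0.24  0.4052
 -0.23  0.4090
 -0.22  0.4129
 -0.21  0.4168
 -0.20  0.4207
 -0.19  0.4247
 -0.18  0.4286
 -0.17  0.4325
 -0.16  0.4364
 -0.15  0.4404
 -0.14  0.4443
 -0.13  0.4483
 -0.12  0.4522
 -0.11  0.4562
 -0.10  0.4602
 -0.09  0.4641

σ√T = 0.52·√0.3333 = 0.3002
ln(S/K) + (r + σ²/2)T = ln(140/155) + (0.046 + 0.52²/2)·0.3333 = -0.1018 + 0.0604 = -0.0414
d₁ = -0.0414 / 0.3002 = -0.1378 ≈ -0.14
d₂ = d₁ − σ√T = -0.1378 − 0.3002 = -0.4381 ≈ -0.44
exp(−rT) = exp(−0.046·0.3333) = 0.9848
N(d₁) = N(-0.14) = 0.4443;  N(d₂) = N(-0.44) = 0.3300
C = 140·0.4443 − 155·0.9848·0.3300 = 62.2020 − 50.3725 = 11.8295

€11.83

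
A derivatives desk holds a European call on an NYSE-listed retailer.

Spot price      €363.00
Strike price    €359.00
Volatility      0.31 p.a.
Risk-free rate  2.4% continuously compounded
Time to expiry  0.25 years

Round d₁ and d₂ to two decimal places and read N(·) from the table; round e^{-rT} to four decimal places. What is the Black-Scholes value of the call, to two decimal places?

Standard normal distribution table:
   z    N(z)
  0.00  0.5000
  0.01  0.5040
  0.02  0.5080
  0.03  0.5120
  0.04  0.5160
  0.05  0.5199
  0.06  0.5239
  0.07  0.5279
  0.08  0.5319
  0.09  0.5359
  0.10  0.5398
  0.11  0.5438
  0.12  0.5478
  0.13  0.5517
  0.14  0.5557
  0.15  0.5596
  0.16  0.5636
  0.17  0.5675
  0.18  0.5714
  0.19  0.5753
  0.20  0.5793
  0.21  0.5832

σ√T = 0.31 × 0.5000 = 0.1550
d₁ = [ln(363/359) + (0.024 + 0.31²/2)·0.25] / 0.1550 = [0.0111 + 0.0180] / 0.1550 = 0.1877 ≈ 0.19
d₂ = d₁ − σ√T = 0.1877 − 0.1550 = 0.0327 ≈ 0.03
exp(−rT) = exp(−0.024·0.25) = 0.9940
N(d₁) = N(0.19) = 0.5753;  N(d₂) = N(0.03) = 0.5120
C = 363·0.5753 − 359·0.9940·0.5120 = 208.8339 − 182.7052 = 26.1287

€26.13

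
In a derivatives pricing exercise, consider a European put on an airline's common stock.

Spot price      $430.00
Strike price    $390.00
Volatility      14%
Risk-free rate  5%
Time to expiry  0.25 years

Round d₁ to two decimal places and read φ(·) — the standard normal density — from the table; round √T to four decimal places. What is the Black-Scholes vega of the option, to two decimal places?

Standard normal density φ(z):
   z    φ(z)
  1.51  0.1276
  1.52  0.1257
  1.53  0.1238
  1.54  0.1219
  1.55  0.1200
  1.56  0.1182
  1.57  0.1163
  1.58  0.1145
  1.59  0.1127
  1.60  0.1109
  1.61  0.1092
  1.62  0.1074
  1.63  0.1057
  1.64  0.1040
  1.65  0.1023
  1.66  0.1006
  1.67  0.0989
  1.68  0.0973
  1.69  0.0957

σ√T = 0.14 × 0.5000 = 0.0700
d₁ = [ln(430/390) + (0.05 + 0.14²/2)·0.25] / 0.0700 = [0.0976 + 0.0150] / 0.0700 = 1.6084 ≈ 1.61
√T = √0.25 = 0.5000
φ(d₁) = φ(1.61) = 0.1092
vega = S·φ(d₁)·√T = 430·0.1092·0.5000 = 23.4780

23.48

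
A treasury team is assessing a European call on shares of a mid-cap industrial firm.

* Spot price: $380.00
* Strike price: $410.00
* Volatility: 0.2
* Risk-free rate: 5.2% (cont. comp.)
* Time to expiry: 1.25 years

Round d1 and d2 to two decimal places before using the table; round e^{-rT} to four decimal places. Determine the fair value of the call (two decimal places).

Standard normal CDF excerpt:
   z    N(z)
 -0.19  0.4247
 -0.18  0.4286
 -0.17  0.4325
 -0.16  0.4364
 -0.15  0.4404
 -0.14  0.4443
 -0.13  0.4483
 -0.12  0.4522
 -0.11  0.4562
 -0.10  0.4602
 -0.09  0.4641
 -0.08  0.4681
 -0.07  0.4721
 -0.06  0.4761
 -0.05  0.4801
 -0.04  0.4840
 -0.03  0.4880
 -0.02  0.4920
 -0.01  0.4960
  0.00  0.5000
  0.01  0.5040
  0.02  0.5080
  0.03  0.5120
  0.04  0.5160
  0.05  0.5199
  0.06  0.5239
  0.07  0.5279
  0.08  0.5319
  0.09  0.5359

$31.41

T = 1.25;  σ√T = 0.2236
d₁ = [ln(380/410) + (0.052 + ½·0.2²)·1.25] / (σ√T) = (-0.0760 + 0.0900) / 0.2236 = 0.0627 ⇒ 0.06
d₂ = 0.0627 − 0.2236 = -0.1609 ⇒ -0.16
exp(−rT) = exp(−0.052·1.25) = 0.9371
N(d₁) = N(0.06) = 0.5239;  N(d₂) = N(-0.16) = 0.4364
C = 380·0.5239 − 410·0.9371·0.4364 = 199.0820 − 167.6697 = 31.4123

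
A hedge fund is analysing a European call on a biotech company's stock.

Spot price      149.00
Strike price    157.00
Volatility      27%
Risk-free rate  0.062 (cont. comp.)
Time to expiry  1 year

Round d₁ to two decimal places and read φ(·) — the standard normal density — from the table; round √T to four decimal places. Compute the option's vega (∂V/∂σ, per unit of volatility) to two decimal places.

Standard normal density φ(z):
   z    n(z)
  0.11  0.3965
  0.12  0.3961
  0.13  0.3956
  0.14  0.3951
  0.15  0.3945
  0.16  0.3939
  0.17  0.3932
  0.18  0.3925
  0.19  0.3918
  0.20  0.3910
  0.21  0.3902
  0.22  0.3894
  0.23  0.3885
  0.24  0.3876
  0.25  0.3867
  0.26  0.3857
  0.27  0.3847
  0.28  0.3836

58.59

σ√T = 0.27 × 1.0000 = 0.2700
d₁ = [ln(149/157) + (0.062 + 0.27²/2)·1] / 0.2700 = [-0.0523 + 0.0985] / 0.2700 = 0.1709 ≈ 0.17
√T = √1 = 1.0000
φ(d₁) = φ(0.17) = 0.3932
vega = S·φ(d₁)·√T = 149·0.3932·1.0000 = 58.5868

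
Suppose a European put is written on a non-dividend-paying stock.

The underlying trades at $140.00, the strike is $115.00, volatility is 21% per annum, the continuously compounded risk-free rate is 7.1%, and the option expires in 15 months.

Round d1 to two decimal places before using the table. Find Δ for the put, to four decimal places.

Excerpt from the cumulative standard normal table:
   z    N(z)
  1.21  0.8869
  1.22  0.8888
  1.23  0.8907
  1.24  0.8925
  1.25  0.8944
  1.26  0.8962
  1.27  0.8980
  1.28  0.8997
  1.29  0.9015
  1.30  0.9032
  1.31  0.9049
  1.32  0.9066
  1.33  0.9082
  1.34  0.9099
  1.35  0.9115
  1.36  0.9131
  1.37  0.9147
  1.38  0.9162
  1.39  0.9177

-0.0918

σ√T = 0.21·√1.25 = 0.2348
d₁ = [ln(140/115) + (0.071 + ½·0.21²)·1.25] / (σ√T) = (0.1967 + 0.1163) / 0.2348 = 1.3332 → 1.33
N(d₁) = N(1.33) = 0.9082
Δ_put = N(d₁) − 1 = 0.9082 − 1 = -0.0918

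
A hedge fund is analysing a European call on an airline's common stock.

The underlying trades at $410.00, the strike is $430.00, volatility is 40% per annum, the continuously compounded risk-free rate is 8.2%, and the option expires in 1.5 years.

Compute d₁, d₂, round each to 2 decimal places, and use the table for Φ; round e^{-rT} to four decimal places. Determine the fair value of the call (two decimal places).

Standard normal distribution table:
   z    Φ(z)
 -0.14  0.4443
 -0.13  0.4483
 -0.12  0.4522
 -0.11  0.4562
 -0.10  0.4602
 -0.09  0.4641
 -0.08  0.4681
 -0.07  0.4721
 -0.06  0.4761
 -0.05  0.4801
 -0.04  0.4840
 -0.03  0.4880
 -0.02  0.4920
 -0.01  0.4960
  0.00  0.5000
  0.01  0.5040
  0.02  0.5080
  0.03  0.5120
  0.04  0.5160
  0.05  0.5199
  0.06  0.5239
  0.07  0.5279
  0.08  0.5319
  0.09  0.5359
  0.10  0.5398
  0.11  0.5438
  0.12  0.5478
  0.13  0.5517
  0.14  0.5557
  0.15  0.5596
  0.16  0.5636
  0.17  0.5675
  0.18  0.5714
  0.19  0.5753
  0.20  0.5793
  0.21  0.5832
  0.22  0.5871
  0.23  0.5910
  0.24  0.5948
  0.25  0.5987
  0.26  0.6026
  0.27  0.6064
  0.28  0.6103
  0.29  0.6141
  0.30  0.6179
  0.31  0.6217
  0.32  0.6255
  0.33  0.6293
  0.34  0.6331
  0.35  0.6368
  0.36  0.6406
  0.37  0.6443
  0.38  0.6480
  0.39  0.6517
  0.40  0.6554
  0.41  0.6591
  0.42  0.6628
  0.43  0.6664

T = 1.5;  σ√T = 0.4899
d₁ = [ln(410/430) + (0.082 + 0.4²/2)·1.5] / 0.4899 = [-0.0476 + 0.2430] / 0.4899 = 0.3988 → 0.40
d₂ = d₁ − σ√T = 0.3988 − 0.4899 = -0.0911 → -0.09
exp(−rT) = exp(−0.082·1.5) = 0.8843
C = 410·N(0.40) − 430·0.8843·N(-0.09) = 410·0.6554 − 430·0.8843·0.4641 = 268.7140 − 176.4736 = 92.2404

$92.24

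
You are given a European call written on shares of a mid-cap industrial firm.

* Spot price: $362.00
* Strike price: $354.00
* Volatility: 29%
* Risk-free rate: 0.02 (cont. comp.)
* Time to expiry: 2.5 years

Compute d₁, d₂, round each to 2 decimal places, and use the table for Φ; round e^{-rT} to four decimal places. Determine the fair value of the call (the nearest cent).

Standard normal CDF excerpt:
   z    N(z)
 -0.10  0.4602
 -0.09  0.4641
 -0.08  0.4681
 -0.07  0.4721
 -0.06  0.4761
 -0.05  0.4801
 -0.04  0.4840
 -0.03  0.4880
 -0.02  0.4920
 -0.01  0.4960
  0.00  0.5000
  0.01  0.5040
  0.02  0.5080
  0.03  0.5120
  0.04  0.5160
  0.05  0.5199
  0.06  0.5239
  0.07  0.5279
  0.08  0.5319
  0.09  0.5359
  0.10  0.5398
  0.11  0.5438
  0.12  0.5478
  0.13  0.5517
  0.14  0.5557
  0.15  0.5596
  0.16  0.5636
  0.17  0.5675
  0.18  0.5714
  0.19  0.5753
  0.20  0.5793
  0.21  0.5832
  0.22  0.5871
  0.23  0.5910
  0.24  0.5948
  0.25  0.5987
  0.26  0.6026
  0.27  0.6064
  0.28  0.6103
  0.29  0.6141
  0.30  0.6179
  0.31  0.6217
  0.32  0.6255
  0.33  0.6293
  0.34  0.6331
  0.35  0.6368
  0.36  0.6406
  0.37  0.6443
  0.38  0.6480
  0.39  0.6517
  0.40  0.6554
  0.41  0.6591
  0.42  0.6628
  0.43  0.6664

$76.95

T = 2.5;  σ√T = 0.4585
ln(S/K) + (r + σ²/2)T = ln(362/354) + (0.02 + 0.29²/2)·2.5 = 0.0223 + 0.1551 = 0.1775
d₁ = 0.1775 / 0.4585 = 0.3870 which rounds to 0.39
d₂ = d₁ − σ√T = 0.3870 − 0.4585 = -0.0715 which rounds to -0.07
exp(−rT) = exp(−0.02·2.5) = 0.9512
N(d₁) = N(0.39) = 0.6517;  N(d₂) = N(-0.07) = 0.4721
C = 362·0.6517 − 354·0.9512·0.4721 = 235.9154 − 158.9678 = 76.9476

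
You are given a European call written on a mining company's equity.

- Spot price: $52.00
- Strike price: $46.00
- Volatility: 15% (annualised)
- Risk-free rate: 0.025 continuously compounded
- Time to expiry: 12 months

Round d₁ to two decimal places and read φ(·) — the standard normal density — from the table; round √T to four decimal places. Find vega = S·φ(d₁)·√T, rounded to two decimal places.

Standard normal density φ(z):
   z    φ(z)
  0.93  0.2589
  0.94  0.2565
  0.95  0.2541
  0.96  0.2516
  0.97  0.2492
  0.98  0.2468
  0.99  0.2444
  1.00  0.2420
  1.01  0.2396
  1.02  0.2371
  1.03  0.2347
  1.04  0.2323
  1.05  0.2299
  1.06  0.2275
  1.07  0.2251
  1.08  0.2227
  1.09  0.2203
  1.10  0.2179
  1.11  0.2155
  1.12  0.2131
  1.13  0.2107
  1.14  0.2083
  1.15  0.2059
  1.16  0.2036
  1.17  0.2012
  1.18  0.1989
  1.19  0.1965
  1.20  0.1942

σ√T = 0.15·√1 = 0.1500
ln(S/K) + (r + σ²/2)T = ln(52/46) + (0.025 + 0.15²/2)·1 = 0.1226 + 0.0363 = 0.1589
d₁ = 0.1589 / 0.1500 = 1.0590 → 1.06
√T = √1 = 1.0000
φ(d₁) = φ(1.06) = 0.2275
vega = S·φ(d₁)·√T = 52·0.2275·1.0000 = 11.8300

11.83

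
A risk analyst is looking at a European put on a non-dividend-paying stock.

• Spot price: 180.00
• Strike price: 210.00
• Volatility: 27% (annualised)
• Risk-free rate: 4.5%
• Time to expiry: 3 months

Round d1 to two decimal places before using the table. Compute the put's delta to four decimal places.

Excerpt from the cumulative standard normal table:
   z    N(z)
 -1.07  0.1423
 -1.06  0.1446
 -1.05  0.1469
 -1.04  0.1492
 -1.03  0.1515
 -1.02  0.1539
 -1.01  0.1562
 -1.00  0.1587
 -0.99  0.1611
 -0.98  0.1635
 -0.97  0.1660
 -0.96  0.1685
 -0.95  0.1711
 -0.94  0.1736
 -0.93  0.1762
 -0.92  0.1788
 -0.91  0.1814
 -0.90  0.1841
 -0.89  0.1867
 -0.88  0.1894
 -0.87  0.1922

-0.8389

σ√T = 0.27·√0.25 = 0.1350
ln(S/K) + (r + σ²/2)T = ln(180/210) + (0.045 + 0.27²/2)·0.25 = -0.1542 + 0.0204 = -0.1338
d₁ = -0.1338 / 0.1350 = -0.9910 → -0.99
N(d₁) = N(-0.99) = 0.1611
Δ_put = N(d₁) − 1 = 0.1611 − 1 = -0.8389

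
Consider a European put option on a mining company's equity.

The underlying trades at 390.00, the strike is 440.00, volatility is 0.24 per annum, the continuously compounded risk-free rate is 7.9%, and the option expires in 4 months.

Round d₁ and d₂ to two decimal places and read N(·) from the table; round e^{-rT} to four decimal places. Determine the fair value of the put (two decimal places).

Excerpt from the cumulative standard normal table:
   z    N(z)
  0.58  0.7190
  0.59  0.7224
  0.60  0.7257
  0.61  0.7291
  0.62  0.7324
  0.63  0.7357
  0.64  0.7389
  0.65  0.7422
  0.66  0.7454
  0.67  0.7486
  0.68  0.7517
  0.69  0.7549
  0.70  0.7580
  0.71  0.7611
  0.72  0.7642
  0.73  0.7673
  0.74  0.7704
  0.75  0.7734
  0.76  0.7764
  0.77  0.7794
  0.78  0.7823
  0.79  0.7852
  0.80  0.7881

47.10

σ√T = 0.24·√0.3333 = 0.1386
d₁ = [ln(390/440) + (0.079 + ½·0.24²)·0.3333] / (σ√T) = (-0.1206 + 0.0359) / 0.1386 = -0.6112 which rounds to -0.61
d₂ = -0.6112 − 0.1386 = -0.7498 which rounds to -0.75
exp(−rT) = exp(−0.079·0.3333) = 0.9740
P = 440·0.9740·N(0.75) − 390·N(0.61) = 440·0.9740·0.7734 − 390·0.7291 = 331.4483 − 284.3490 = 47.0993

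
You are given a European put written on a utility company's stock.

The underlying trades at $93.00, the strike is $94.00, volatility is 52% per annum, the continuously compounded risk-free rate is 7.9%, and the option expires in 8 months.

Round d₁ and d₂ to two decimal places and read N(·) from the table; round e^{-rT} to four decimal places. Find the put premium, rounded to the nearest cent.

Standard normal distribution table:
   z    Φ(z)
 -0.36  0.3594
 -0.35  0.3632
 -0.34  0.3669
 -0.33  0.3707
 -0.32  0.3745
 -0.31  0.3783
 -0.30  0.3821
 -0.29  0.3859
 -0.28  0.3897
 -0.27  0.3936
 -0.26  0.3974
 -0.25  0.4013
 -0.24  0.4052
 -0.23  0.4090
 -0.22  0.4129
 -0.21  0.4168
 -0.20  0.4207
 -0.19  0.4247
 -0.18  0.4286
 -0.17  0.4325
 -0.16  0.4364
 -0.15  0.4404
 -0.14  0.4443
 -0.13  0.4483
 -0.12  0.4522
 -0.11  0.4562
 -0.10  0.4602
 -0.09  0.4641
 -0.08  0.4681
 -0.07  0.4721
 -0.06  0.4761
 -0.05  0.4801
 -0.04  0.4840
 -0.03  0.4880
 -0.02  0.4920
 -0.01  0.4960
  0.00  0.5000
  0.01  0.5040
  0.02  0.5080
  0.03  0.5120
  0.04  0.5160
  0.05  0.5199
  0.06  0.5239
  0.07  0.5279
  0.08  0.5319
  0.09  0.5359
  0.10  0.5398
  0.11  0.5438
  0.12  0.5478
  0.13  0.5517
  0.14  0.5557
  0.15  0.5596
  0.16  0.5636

σ√T = 0.52 × 0.8165 = 0.4246
d₁ = [ln(93/94) + (0.079 + 0.52²/2)·0.6667] / 0.4246 = [-0.0107 + 0.1428] / 0.4246 = 0.3111 which rounds to 0.31
d₂ = d₁ − σ√T = 0.3111 − 0.4246 = -0.1134 which rounds to -0.11
exp(−rT) = exp(−0.079·0.6667) = 0.9487
N(−d₂) = N(0.11) = 0.5438;  N(−d₁) = N(-0.31) = 0.3783
P = 94·0.9487·0.5438 − 93·0.3783 = 48.4949 − 35.1819 = 13.3130

$13.31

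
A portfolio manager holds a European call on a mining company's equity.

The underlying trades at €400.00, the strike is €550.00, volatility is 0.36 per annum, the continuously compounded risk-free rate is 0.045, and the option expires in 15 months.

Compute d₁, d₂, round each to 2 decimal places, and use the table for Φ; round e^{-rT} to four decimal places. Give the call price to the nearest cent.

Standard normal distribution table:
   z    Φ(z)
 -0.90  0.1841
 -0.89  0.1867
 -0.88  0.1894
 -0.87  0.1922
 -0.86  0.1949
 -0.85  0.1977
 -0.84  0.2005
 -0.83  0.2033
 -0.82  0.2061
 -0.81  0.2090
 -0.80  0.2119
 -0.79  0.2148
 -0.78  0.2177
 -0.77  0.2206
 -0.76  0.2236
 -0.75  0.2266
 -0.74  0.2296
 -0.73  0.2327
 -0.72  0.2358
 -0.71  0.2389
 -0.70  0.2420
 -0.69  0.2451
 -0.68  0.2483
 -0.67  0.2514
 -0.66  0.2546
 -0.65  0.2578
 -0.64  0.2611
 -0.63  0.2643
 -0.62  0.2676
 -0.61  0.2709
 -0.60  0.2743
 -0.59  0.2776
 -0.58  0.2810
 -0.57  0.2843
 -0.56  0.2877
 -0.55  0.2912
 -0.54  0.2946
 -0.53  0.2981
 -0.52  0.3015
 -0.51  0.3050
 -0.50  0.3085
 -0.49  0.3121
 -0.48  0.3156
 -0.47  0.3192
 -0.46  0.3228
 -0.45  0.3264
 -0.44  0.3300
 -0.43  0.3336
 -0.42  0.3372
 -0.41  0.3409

σ√T = 0.36·√1.25 = 0.4025
d₁ = [ln(400/550) + (0.045 + 0.36²/2)·1.25] / 0.4025 = [-0.3185 + 0.1372] / 0.4025 = -0.4502 ≈ -0.45
d₂ = d₁ − σ√T = -0.4502 − 0.4025 = -0.8527 ≈ -0.85
exp(−rT) = exp(−0.045·1.25) = 0.9453
C = 400·N(-0.45) − 550·0.9453·N(-0.85) = 400·0.3264 − 550·0.9453·0.1977 = 130.5600 − 102.7872 = 27.7728

€27.77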